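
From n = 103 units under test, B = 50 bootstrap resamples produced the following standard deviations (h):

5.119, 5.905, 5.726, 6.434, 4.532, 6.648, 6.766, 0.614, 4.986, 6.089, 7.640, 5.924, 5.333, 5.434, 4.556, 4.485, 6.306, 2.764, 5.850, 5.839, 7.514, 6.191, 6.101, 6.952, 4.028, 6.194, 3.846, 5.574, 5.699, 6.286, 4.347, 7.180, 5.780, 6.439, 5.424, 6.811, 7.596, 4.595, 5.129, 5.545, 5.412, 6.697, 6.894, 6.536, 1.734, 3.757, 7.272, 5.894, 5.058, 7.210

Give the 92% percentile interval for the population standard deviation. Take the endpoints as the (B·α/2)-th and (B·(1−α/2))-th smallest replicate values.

Sorted replicates: 0.614, 1.734, 2.764, 3.757, 3.846, 4.028, 4.347, 4.485, 4.532, 4.556, 4.595, 4.986, 5.058, 5.119, 5.129, 5.333, 5.412, 5.424, 5.434, 5.545, 5.574, 5.699, 5.726, 5.780, 5.839, 5.850, 5.894, 5.905, 5.924, 6.089, 6.101, 6.191, 6.194, 6.286, 6.306, 6.434, 6.439, 6.536, 6.648, 6.697, 6.766, 6.811, 6.894, 6.952, 7.180, 7.210, 7.272, 7.514, 7.596, 7.640
α = 0.08; lower rank = 50 × 0.040 = 2; upper rank = 50 × 0.960 = 48.
The 2nd smallest replicate is 1.734; the 48th is 7.514.

(1.734, 7.514)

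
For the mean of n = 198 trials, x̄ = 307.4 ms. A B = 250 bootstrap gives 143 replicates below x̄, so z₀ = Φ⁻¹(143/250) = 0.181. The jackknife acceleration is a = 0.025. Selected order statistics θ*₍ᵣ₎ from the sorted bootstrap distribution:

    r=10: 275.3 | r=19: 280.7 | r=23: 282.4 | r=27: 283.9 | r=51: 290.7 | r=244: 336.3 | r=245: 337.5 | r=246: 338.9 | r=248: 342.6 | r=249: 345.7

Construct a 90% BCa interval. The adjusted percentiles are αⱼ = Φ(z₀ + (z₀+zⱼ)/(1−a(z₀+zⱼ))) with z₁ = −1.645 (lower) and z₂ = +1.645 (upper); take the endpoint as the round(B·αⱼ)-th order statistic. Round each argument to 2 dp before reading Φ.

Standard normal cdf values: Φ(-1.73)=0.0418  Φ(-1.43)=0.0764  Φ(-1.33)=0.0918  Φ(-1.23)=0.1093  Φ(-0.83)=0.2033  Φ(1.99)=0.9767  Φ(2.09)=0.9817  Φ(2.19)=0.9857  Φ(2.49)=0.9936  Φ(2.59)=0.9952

Lower: z₀ + z₁ = 0.181 + (-1.645) = -1.464; 1 − a(z₀+z₁) = 1 − (0.025)(-1.464) = 1.0366; argument = 0.181 + (-1.464)/1.0366 = -1.2313 → -1.23.
α₁ = Φ(-1.23) = 0.1093; rank = round(250 × 0.1093) = 27; θ*₍27₎ = 283.9.
Upper: z₀ + z₂ = 1.826; 1 − a(z₀+z₂) = 0.9544; argument = 2.0943 → 2.09; α₂ = 0.9817; rank = 245; θ*₍245₎ = 337.5.

(283.9, 337.5)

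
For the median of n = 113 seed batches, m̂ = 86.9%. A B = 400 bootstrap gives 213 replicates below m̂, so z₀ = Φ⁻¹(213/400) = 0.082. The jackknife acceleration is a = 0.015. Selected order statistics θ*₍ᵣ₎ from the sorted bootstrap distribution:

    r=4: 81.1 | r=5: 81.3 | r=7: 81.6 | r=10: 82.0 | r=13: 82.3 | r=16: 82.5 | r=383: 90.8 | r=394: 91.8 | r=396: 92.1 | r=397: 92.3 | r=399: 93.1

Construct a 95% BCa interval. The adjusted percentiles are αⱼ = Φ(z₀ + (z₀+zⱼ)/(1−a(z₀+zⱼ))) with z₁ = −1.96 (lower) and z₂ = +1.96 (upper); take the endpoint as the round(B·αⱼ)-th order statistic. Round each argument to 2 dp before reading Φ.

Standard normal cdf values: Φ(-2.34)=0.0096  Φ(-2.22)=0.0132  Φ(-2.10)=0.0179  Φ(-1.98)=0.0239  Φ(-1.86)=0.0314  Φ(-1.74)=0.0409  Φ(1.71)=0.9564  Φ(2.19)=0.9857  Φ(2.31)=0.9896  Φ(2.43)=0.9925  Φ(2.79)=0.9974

Lower: z₀ + z₁ = 0.082 + (-1.960) = -1.878; 1 − a(z₀+z₁) = 1 − (0.015)(-1.878) = 1.0282; argument = 0.082 + (-1.878)/1.0282 = -1.7445 → -1.74.
α₁ = Φ(-1.74) = 0.0409; rank = round(400 × 0.0409) = 16; θ*₍16₎ = 82.5.
Upper: z₀ + z₂ = 2.042; 1 − a(z₀+z₂) = 0.9694; argument = 2.1885 → 2.19; α₂ = 0.9857; rank = 394; θ*₍394₎ = 91.8.

(82.5, 91.8)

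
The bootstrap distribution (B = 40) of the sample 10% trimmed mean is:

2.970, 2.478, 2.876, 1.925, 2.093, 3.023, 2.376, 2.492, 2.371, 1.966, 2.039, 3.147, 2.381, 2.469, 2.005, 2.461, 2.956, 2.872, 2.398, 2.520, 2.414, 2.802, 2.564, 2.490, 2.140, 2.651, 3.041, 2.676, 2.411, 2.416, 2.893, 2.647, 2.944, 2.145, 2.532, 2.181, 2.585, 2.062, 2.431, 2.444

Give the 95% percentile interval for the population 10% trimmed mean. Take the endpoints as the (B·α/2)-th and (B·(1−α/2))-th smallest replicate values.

Sorted replicates: 1.925, 1.966, 2.005, 2.039, 2.062, 2.093, 2.140, 2.145, 2.181, 2.371, 2.376, 2.381, 2.398, 2.411, 2.414, 2.416, 2.431, 2.444, 2.461, 2.469, 2.478, 2.490, 2.492, 2.520, 2.532, 2.564, 2.585, 2.647, 2.651, 2.676, 2.802, 2.872, 2.876, 2.893, 2.944, 2.956, 2.970, 3.023, 3.041, 3.147
α = 0.05; lower rank = 40 × 0.025 = 1; upper rank = 40 × 0.975 = 39.
The 1st smallest replicate is 1.925; the 39th is 3.041.

(1.925, 3.041)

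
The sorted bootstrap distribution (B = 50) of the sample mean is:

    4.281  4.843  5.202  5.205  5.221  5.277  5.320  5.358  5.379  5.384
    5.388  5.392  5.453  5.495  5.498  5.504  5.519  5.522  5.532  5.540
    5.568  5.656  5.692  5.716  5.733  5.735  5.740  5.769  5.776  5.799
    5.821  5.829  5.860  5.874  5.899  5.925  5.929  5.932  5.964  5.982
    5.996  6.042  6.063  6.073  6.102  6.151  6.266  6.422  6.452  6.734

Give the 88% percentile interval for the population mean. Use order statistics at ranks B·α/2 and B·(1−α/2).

α = 0.12; lower rank = 50 × 0.060 = 3; upper rank = 50 × 0.940 = 47.
The 3rd smallest replicate is 5.202; the 47th is 6.266.

(5.202, 6.266)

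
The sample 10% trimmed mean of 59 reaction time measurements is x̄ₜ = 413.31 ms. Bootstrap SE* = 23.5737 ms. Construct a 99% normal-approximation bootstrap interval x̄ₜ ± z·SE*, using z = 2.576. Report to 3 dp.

(352.584, 474.036)

Margin = 2.576 × 23.5737 = 60.7259
Interval: 413.31 ± 60.7259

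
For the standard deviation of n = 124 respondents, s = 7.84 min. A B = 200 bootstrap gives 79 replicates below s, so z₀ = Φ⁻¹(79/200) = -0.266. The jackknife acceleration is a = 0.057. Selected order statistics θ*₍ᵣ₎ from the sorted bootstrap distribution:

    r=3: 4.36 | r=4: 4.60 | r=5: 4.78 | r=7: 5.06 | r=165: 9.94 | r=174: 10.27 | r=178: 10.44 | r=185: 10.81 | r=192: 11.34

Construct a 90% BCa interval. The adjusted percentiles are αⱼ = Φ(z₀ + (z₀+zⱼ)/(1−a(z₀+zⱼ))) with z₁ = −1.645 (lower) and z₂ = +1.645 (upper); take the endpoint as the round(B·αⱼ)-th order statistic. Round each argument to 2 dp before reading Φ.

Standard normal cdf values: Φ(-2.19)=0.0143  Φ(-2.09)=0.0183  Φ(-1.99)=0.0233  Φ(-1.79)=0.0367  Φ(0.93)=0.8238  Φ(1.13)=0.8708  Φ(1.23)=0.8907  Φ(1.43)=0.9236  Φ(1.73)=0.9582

(4.78, 10.44)

Lower: z₀ + z₁ = -0.266 + (-1.645) = -1.911; 1 − a(z₀+z₁) = 1 − (0.057)(-1.911) = 1.1089; argument = -0.266 + (-1.911)/1.1089 = -1.9893 → -1.99.
α₁ = Φ(-1.99) = 0.0233; rank = round(200 × 0.0233) = 5; θ*₍5₎ = 4.78.
Upper: z₀ + z₂ = 1.379; 1 − a(z₀+z₂) = 0.9214; argument = 1.2306 → 1.23; α₂ = 0.8907; rank = 178; θ*₍178₎ = 10.44.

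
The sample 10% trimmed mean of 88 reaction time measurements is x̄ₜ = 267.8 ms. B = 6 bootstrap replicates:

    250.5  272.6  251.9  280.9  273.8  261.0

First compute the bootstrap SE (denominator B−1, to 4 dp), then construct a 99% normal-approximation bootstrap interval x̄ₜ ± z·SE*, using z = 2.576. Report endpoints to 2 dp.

(235.51, 300.09)

Mean of replicates = 265.1167; sum of squared deviations = 785.7883; SE* = √(785.7883/5) = 12.5363
Margin = 2.576 × 12.5363 = 32.294
Interval: 267.8 ± 32.294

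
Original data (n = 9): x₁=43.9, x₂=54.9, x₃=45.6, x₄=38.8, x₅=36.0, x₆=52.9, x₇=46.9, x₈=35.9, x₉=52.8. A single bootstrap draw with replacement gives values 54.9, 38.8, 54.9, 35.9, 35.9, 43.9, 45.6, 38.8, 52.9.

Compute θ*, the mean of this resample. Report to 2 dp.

θ* = 44.62

Mean = (54.9 + 38.8 + 54.9 + 35.9 + 35.9 + 43.9 + 45.6 + 38.8 + 52.9) / 9 = 401.60 / 9 = 44.62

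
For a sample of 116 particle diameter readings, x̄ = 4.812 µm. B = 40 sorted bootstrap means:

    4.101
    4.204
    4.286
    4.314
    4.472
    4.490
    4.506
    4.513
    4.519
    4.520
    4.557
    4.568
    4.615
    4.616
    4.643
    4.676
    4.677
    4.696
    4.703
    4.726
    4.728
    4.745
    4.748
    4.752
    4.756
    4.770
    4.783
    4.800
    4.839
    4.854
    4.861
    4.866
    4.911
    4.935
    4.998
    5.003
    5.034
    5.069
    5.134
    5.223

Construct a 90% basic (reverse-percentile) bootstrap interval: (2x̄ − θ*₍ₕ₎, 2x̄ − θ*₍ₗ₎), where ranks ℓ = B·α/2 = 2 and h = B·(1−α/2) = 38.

(4.555, 5.420)

Percentile endpoints at ranks 2 and 38: θ*₍2₎ = 4.204, θ*₍38₎ = 5.069.
Basic interval reflects these around x̄:
  lower = 2 × 4.812 − 5.069 = 4.555
  upper = 2 × 4.812 − 4.204 = 5.420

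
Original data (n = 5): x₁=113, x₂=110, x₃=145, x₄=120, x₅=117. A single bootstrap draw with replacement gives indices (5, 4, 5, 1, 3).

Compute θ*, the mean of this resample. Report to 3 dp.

θ* = 122.400

Resample values: 117, 120, 117, 113, 145.
Mean = (117 + 120 + 117 + 113 + 145) / 5 = 612.0 / 5 = 122.400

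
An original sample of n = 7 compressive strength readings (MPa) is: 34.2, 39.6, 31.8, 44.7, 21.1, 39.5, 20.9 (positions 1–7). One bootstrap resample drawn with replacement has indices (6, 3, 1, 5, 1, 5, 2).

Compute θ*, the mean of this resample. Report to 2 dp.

θ* = 31.64

Resample values: 39.5, 31.8, 34.2, 21.1, 34.2, 21.1, 39.6.
Mean = (39.5 + 31.8 + 34.2 + 21.1 + 34.2 + 21.1 + 39.6) / 7 = 221.50 / 7 = 31.64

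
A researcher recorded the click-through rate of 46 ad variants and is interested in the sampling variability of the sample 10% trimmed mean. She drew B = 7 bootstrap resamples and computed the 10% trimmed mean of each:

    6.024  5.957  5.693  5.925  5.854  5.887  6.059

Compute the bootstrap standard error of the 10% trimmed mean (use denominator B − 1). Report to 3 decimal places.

SE* = 0.121

Bootstrap SE is the standard deviation of the 7 replicate 10% trimmed means.
Mean of replicates: (6.024 + 5.957 + 5.693 + 5.925 + 5.854 + 5.887 + 6.059) / 7 = 41.3990 / 7 = 5.9141
Sum of squared deviations: (+0.1099)² + (+0.0429)² + (−0.2211)² + (+0.0109)² + (−0.0601)² + (−0.0271)² + (+0.1449)² = 0.0883
Variance = 0.0883 / 6 = 0.0147
SE* = √0.0147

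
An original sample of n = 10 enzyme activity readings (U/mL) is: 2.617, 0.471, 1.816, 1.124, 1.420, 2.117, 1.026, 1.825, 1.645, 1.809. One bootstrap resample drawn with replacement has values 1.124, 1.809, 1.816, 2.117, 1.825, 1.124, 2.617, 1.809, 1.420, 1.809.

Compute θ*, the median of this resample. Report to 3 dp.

Sorted: 1.124, 1.124, 1.420, 1.809, 1.809, 1.809, 1.816, 1.825, 2.117, 2.617
Median = average of the two middle values = 1.809

θ* = 1.809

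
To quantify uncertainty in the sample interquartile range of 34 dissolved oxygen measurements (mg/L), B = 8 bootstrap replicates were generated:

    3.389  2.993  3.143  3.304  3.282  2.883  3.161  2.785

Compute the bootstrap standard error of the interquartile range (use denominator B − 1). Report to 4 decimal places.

Bootstrap SE is the standard deviation of the 8 replicate interquartile ranges.
Mean of replicates: (3.389 + 2.993 + 3.143 + 3.304 + 3.282 + 2.883 + 3.161 + 2.785) / 8 = 24.94000 / 8 = 3.11750
Sum of squared deviations: (+0.27150)² + (−0.12450)² + (+0.02550)² + (+0.18650)² + (+0.16450)² + (−0.23450)² + (+0.04350)² + (−0.33250)² = 0.31914
Variance = 0.31914 / 7 = 0.04559
SE* = √0.04559

SE* = 0.2135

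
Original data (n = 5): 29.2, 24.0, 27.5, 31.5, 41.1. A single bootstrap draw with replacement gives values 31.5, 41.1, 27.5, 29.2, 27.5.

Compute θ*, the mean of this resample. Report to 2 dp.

θ* = 31.36

Mean = (31.5 + 41.1 + 27.5 + 29.2 + 27.5) / 5 = 156.80 / 5 = 31.36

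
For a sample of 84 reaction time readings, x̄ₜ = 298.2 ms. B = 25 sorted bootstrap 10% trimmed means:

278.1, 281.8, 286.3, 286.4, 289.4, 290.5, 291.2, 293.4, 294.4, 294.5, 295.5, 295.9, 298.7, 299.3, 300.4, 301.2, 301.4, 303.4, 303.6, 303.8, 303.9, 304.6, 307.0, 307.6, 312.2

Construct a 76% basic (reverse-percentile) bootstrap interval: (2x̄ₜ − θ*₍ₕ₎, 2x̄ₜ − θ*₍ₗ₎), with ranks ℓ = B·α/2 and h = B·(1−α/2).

Percentile endpoints at ranks 3 and 22: θ*₍3₎ = 286.3, θ*₍22₎ = 304.6.
Basic interval reflects these around x̄ₜ:
  lower = 2 × 298.2 − 304.6 = 291.8
  upper = 2 × 298.2 − 286.3 = 310.1

(291.8, 310.1)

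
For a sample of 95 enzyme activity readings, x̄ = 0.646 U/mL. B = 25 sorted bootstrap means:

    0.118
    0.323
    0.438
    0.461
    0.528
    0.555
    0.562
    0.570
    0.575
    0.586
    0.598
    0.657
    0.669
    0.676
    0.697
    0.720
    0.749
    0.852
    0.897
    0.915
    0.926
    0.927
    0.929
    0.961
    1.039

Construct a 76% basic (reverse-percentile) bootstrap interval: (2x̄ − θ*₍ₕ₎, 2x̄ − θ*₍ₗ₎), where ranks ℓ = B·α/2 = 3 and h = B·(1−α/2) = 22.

(0.365, 0.854)

Percentile endpoints at ranks 3 and 22: θ*₍3₎ = 0.438, θ*₍22₎ = 0.927.
Basic interval reflects these around x̄:
  lower = 2 × 0.646 − 0.927 = 0.365
  upper = 2 × 0.646 − 0.438 = 0.854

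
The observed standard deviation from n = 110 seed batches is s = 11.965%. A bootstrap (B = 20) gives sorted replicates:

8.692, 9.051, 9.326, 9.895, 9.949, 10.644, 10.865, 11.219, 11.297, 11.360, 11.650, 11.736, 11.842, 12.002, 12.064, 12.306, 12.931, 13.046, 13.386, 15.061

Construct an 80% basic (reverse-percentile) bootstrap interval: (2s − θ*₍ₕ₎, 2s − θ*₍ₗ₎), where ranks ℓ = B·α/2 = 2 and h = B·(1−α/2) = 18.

(10.884, 14.879)

Percentile endpoints at ranks 2 and 18: θ*₍2₎ = 9.051, θ*₍18₎ = 13.046.
Basic interval reflects these around s:
  lower = 2 × 11.965 − 13.046 = 10.884
  upper = 2 × 11.965 − 9.051 = 14.879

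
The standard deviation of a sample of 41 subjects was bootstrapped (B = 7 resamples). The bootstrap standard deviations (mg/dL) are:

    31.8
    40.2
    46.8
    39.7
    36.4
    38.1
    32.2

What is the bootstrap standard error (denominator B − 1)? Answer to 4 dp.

Bootstrap SE is the standard deviation of the 7 replicate standard deviations.
Mean of replicates: (31.8 + 40.2 + 46.8 + 39.7 + 36.4 + 38.1 + 32.2) / 7 = 265.20000 / 7 = 37.88571
Sum of squared deviations: (−6.08571)² + (+2.31429)² + (+8.91429)² + (+1.81429)² + (−1.48571)² + (+0.21429)² + (−5.68571)² = 159.72857
Variance = 159.72857 / 6 = 26.62143
SE* = √26.62143

SE* = 5.1596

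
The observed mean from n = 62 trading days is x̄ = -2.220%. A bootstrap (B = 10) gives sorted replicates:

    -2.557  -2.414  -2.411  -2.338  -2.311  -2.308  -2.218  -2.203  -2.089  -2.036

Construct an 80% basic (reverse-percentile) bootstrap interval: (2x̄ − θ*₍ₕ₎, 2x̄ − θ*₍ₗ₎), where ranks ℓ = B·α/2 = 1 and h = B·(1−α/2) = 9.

Percentile endpoints at ranks 1 and 9: θ*₍1₎ = -2.557, θ*₍9₎ = -2.089.
Basic interval reflects these around x̄:
  lower = 2 × -2.220 − -2.089 = -2.351
  upper = 2 × -2.220 − -2.557 = -1.883

(-2.351, -1.883)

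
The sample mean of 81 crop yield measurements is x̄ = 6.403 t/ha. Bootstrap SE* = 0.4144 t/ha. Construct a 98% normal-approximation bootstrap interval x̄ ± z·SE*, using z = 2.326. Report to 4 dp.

Margin = 2.326 × 0.4144 = 0.96389
Interval: 6.403 ± 0.96389

(5.4391, 7.3669)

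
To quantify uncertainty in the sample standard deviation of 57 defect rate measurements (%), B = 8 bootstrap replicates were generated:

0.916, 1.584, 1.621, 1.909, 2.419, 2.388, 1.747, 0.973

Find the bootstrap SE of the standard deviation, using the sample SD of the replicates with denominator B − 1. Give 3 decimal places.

Bootstrap SE is the standard deviation of the 8 replicate standard deviations.
Mean of replicates: (0.916 + 1.584 + 1.621 + 1.909 + 2.419 + 2.388 + 1.747 + 0.973) / 8 = 13.5570 / 8 = 1.6946
Sum of squared deviations: (−0.7786)² + (−0.1106)² + (−0.0736)² + (+0.2144)² + (+0.7244)² + (+0.6934)² + (+0.0524)² + (−0.7216)² = 2.1988
Variance = 2.1988 / 7 = 0.3141
SE* = √0.3141

SE* = 0.560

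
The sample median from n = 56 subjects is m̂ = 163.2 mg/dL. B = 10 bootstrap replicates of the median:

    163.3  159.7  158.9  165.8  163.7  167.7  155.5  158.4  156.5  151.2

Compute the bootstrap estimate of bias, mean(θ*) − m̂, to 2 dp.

mean(θ*) = (163.3 + 159.7 + 158.9 + 165.8 + 163.7 + 167.7 + 155.5 + 158.4 + 156.5 + 151.2) / 10 = 160.070
bias = 160.070 − 163.2

bias = −3.13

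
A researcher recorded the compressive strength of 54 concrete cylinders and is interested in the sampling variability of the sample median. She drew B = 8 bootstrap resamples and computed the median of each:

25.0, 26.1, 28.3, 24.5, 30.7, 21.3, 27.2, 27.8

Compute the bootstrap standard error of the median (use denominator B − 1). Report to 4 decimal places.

SE* = 2.8375

Bootstrap SE is the standard deviation of the 8 replicate medians.
Mean of replicates: (25.0 + 26.1 + 28.3 + 24.5 + 30.7 + 21.3 + 27.2 + 27.8) / 8 = 210.90000 / 8 = 26.36250
Sum of squared deviations: (−1.36250)² + (−0.26250)² + (+1.93750)² + (−1.86250)² + (+4.33750)² + (−5.06250)² + (+0.83750)² + (+1.43750)² = 56.35875
Variance = 56.35875 / 7 = 8.05125
SE* = √8.05125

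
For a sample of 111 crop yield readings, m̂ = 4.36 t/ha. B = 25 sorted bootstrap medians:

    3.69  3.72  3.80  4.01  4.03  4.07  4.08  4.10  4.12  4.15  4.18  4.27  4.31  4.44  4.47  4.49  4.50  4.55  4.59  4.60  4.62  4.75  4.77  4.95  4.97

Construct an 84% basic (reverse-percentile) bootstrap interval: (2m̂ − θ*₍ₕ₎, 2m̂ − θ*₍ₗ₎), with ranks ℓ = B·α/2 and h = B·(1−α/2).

Percentile endpoints at ranks 2 and 23: θ*₍2₎ = 3.72, θ*₍23₎ = 4.77.
Basic interval reflects these around m̂:
  lower = 2 × 4.36 − 4.77 = 3.95
  upper = 2 × 4.36 − 3.72 = 5.00

(3.95, 5.00)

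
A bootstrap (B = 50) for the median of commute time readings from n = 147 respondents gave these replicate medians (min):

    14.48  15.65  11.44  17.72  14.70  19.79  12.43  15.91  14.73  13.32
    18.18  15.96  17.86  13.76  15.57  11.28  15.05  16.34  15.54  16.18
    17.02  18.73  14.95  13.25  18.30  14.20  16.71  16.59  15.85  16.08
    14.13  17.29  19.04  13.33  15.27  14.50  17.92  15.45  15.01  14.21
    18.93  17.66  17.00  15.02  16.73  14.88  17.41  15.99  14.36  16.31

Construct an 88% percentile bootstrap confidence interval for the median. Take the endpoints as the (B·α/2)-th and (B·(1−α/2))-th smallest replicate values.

Sorted replicates: 11.28, 11.44, 12.43, 13.25, 13.32, 13.33, 13.76, 14.13, 14.20, 14.21, 14.36, 14.48, 14.50, 14.70, 14.73, 14.88, 14.95, 15.01, 15.02, 15.05, 15.27, 15.45, 15.54, 15.57, 15.65, 15.85, 15.91, 15.96, 15.99, 16.08, 16.18, 16.31, 16.34, 16.59, 16.71, 16.73, 17.00, 17.02, 17.29, 17.41, 17.66, 17.72, 17.86, 17.92, 18.18, 18.30, 18.73, 18.93, 19.04, 19.79
α = 0.12; lower rank = 50 × 0.060 = 3; upper rank = 50 × 0.940 = 47.
The 3rd smallest replicate is 12.43; the 47th is 18.73.

(12.43, 18.73)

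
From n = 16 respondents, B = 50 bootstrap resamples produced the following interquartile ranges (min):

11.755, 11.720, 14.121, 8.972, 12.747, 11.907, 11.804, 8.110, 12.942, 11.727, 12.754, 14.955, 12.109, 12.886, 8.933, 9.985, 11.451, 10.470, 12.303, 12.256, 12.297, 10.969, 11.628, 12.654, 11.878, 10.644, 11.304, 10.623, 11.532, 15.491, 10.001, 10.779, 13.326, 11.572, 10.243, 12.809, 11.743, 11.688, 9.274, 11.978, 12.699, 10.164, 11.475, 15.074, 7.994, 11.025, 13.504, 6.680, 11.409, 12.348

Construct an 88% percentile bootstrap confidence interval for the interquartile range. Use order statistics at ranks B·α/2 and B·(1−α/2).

(8.110, 14.121)

Sorted replicates: 6.680, 7.994, 8.110, 8.933, 8.972, 9.274, 9.985, 10.001, 10.164, 10.243, 10.470, 10.623, 10.644, 10.779, 10.969, 11.025, 11.304, 11.409, 11.451, 11.475, 11.532, 11.572, 11.628, 11.688, 11.720, 11.727, 11.743, 11.755, 11.804, 11.878, 11.907, 11.978, 12.109, 12.256, 12.297, 12.303, 12.348, 12.654, 12.699, 12.747, 12.754, 12.809, 12.886, 12.942, 13.326, 13.504, 14.121, 14.955, 15.074, 15.491
α = 0.12; lower rank = 50 × 0.060 = 3; upper rank = 50 × 0.940 = 47.
The 3rd smallest replicate is 8.110; the 47th is 14.121.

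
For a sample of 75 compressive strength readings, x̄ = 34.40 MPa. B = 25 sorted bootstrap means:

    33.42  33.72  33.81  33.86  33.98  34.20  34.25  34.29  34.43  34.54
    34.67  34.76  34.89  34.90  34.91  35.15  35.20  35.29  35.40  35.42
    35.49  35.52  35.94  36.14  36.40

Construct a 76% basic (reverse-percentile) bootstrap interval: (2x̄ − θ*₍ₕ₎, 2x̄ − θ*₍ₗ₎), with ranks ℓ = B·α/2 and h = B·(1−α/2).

Percentile endpoints at ranks 3 and 22: θ*₍3₎ = 33.81, θ*₍22₎ = 35.52.
Basic interval reflects these around x̄:
  lower = 2 × 34.40 − 35.52 = 33.28
  upper = 2 × 34.40 − 33.81 = 34.99

(33.28, 34.99)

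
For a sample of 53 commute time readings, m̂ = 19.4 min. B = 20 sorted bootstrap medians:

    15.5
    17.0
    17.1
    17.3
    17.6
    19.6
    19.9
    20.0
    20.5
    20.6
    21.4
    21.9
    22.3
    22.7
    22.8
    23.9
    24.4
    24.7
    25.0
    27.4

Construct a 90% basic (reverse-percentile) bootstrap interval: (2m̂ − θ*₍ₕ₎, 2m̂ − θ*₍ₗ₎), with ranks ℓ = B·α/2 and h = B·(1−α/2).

Percentile endpoints at ranks 1 and 19: θ*₍1₎ = 15.5, θ*₍19₎ = 25.0.
Basic interval reflects these around m̂:
  lower = 2 × 19.4 − 25.0 = 13.8
  upper = 2 × 19.4 − 15.5 = 23.3

(13.8, 23.3)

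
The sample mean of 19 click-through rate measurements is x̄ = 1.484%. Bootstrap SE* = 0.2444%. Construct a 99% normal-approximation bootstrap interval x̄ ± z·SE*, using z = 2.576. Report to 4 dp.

Margin = 2.576 × 0.2444 = 0.62957
Interval: 1.484 ± 0.62957

(0.8544, 2.1136)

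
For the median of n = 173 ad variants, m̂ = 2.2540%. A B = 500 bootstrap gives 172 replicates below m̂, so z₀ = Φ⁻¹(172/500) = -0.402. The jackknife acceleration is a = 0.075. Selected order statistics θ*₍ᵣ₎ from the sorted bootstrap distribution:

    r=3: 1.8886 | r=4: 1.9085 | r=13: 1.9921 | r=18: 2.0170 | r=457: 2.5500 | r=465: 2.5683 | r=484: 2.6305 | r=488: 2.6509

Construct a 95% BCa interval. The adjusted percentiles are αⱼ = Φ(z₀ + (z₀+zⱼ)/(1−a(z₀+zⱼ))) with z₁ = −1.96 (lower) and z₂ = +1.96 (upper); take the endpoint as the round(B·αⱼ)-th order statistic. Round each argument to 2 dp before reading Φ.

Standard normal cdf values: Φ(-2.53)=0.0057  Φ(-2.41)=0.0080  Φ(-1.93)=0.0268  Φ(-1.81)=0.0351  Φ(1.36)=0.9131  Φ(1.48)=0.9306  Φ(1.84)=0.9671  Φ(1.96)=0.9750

(1.9085, 2.5500)

Lower: z₀ + z₁ = -0.402 + (-1.960) = -2.362; 1 − a(z₀+z₁) = 1 − (0.075)(-2.362) = 1.1771; argument = -0.402 + (-2.362)/1.1771 = -2.4085 → -2.41.
α₁ = Φ(-2.41) = 0.0080; rank = round(500 × 0.0080) = 4; θ*₍4₎ = 1.9085.
Upper: z₀ + z₂ = 1.558; 1 − a(z₀+z₂) = 0.8831; argument = 1.3621 → 1.36; α₂ = 0.9131; rank = 457; θ*₍457₎ = 2.5500.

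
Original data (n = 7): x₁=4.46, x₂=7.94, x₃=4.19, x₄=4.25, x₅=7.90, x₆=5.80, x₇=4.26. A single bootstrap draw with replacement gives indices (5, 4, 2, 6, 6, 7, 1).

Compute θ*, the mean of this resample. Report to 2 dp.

θ* = 5.77

Resample values: 7.90, 4.25, 7.94, 5.80, 5.80, 4.26, 4.46.
Mean = (7.90 + 4.25 + 7.94 + 5.80 + 5.80 + 4.26 + 4.46) / 7 = 40.410 / 7 = 5.77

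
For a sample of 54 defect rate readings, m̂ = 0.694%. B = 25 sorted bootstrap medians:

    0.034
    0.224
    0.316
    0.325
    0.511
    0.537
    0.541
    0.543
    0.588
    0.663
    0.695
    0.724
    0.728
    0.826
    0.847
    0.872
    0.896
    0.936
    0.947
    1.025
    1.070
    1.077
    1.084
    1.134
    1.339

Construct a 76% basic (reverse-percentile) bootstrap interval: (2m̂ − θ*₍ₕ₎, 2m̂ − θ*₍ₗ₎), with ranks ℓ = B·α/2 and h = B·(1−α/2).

(0.311, 1.072)

Percentile endpoints at ranks 3 and 22: θ*₍3₎ = 0.316, θ*₍22₎ = 1.077.
Basic interval reflects these around m̂:
  lower = 2 × 0.694 − 1.077 = 0.311
  upper = 2 × 0.694 − 0.316 = 1.072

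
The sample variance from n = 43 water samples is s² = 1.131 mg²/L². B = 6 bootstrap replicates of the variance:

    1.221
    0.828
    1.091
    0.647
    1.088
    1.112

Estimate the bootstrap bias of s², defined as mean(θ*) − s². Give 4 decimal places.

mean(θ*) = (1.221 + 0.828 + 1.091 + 0.647 + 1.088 + 1.112) / 6 = 0.99783
bias = 0.99783 − 1.131

bias = −0.1332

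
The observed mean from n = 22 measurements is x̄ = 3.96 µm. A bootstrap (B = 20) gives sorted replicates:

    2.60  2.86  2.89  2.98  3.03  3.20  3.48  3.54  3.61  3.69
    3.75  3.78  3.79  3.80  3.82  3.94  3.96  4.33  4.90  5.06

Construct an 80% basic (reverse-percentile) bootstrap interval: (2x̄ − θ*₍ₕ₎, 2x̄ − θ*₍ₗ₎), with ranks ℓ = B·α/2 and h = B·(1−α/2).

Percentile endpoints at ranks 2 and 18: θ*₍2₎ = 2.86, θ*₍18₎ = 4.33.
Basic interval reflects these around x̄:
  lower = 2 × 3.96 − 4.33 = 3.59
  upper = 2 × 3.96 − 2.86 = 5.06

(3.59, 5.06)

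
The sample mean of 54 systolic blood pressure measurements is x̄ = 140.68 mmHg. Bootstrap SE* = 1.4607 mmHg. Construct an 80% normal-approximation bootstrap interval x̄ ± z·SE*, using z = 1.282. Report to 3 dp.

(138.807, 142.553)

Margin = 1.282 × 1.4607 = 1.8726
Interval: 140.68 ± 1.8726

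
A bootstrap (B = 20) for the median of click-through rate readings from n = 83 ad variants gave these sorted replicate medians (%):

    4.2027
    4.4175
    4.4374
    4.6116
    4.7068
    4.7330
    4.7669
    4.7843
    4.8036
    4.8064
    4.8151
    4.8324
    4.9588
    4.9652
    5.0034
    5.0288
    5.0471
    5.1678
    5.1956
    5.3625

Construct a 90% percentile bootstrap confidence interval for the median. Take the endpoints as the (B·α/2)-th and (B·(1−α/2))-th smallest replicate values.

α = 0.10; lower rank = 20 × 0.050 = 1; upper rank = 20 × 0.950 = 19.
The 1st smallest replicate is 4.2027; the 19th is 5.1956.

(4.2027, 5.1956)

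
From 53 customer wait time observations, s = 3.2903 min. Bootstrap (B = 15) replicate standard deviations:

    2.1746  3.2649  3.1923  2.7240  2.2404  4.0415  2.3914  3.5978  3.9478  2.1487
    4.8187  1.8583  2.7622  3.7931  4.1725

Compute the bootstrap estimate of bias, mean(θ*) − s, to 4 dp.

mean(θ*) = (2.1746 + 3.2649 + 3.1923 + 2.7240 + 2.2404 + 4.0415 + 2.3914 + 3.5978 + 3.9478 + 2.1487 + 4.8187 + 1.8583 + 2.7622 + 3.7931 + 4.1725) / 15 = 3.14188
bias = 3.14188 − 3.2903

bias = −0.1484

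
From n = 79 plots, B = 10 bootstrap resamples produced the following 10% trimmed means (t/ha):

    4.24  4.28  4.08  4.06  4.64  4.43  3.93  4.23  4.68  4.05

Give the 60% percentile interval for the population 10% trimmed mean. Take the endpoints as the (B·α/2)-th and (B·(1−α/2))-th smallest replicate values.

Sorted replicates: 3.93, 4.05, 4.06, 4.08, 4.23, 4.24, 4.28, 4.43, 4.64, 4.68
α = 0.40; lower rank = 10 × 0.200 = 2; upper rank = 10 × 0.800 = 8.
The 2nd smallest replicate is 4.05; the 8th is 4.43.

(4.05, 4.43)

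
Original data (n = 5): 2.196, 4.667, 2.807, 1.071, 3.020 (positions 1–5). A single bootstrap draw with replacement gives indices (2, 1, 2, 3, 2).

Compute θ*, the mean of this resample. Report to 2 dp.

θ* = 3.80

Resample values: 4.667, 2.196, 4.667, 2.807, 4.667.
Mean = (4.667 + 2.196 + 4.667 + 2.807 + 4.667) / 5 = 19.0040 / 5 = 3.80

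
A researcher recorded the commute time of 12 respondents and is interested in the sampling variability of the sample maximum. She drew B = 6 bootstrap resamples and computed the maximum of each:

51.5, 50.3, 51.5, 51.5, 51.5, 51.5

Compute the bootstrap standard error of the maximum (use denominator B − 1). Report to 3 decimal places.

Bootstrap SE is the standard deviation of the 6 replicate maximums.
Mean of replicates: (51.5 + 50.3 + 51.5 + 51.5 + 51.5 + 51.5) / 6 = 307.8000 / 6 = 51.3000
Sum of squared deviations: (+0.2000)² + (−1.0000)² + (+0.2000)² + (+0.2000)² + (+0.2000)² + (+0.2000)² = 1.2000
Variance = 1.2000 / 5 = 0.2400
SE* = √0.2400

SE* = 0.490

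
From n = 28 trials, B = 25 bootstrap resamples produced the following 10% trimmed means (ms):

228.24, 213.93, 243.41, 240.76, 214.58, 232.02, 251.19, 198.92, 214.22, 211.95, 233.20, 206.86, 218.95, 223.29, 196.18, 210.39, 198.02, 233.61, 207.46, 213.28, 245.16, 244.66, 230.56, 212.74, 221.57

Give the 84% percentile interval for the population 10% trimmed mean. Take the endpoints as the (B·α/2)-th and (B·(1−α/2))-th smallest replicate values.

Sorted replicates: 196.18, 198.02, 198.92, 206.86, 207.46, 210.39, 211.95, 212.74, 213.28, 213.93, 214.22, 214.58, 218.95, 221.57, 223.29, 228.24, 230.56, 232.02, 233.20, 233.61, 240.76, 243.41, 244.66, 245.16, 251.19
α = 0.16; lower rank = 25 × 0.080 = 2; upper rank = 25 × 0.920 = 23.
The 2nd smallest replicate is 198.02; the 23rd is 244.66.

(198.02, 244.66)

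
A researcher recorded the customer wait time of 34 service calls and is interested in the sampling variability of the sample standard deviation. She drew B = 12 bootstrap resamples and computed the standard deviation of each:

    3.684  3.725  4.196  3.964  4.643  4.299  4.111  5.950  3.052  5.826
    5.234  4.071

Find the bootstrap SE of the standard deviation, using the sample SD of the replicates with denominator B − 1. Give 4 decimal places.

SE* = 0.8744

Bootstrap SE is the standard deviation of the 12 replicate standard deviations.
Mean of replicates: (3.684 + 3.725 + 4.196 + 3.964 + 4.643 + 4.299 + 4.111 + 5.950 + 3.052 + 5.826 + 5.234 + 4.071) / 12 = 52.75500 / 12 = 4.39625
Sum of squared deviations: (−0.71225)² + (−0.67125)² + (−0.20025)² + (−0.43225)² + (+0.24675)² + (−0.09725)² + (−0.28525)² + (+1.55375)² + (−1.34425)² + (+1.42975)² + (+0.83775)² + (−0.32525)² = 8.40947
Variance = 8.40947 / 11 = 0.76450
SE* = √0.76450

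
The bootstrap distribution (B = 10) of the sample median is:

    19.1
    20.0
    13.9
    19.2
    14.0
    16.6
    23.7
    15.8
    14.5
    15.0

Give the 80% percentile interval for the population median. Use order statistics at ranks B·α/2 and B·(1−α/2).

Sorted replicates: 13.9, 14.0, 14.5, 15.0, 15.8, 16.6, 19.1, 19.2, 20.0, 23.7
α = 0.20; lower rank = 10 × 0.100 = 1; upper rank = 10 × 0.900 = 9.
The 1st smallest replicate is 13.9; the 9th is 20.0.

(13.9, 20.0)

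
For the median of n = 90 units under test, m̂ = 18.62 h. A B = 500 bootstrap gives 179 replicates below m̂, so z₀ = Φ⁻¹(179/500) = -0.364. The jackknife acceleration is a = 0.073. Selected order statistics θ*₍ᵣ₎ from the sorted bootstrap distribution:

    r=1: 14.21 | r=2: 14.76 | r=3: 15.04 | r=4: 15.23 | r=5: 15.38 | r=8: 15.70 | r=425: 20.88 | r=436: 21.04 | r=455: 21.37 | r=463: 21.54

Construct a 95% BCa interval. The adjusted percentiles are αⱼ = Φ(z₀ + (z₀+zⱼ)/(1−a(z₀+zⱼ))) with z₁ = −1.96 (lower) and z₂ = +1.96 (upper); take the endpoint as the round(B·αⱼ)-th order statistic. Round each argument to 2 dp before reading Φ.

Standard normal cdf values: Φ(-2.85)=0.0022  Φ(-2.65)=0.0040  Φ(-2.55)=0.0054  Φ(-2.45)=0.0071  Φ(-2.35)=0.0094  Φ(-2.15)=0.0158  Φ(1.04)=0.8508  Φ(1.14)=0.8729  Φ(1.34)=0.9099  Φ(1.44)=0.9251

(15.38, 21.54)

Lower: z₀ + z₁ = -0.364 + (-1.960) = -2.324; 1 − a(z₀+z₁) = 1 − (0.073)(-2.324) = 1.1697; argument = -0.364 + (-2.324)/1.1697 = -2.3509 → -2.35.
α₁ = Φ(-2.35) = 0.0094; rank = round(500 × 0.0094) = 5; θ*₍5₎ = 15.38.
Upper: z₀ + z₂ = 1.596; 1 − a(z₀+z₂) = 0.8835; argument = 1.4425 → 1.44; α₂ = 0.9251; rank = 463; θ*₍463₎ = 21.54.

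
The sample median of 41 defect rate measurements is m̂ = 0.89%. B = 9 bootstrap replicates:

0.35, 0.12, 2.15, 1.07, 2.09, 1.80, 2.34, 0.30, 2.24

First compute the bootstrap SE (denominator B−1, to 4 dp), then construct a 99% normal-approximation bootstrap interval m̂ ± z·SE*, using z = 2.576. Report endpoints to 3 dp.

(-1.493, 3.273)

Mean of replicates = 1.3844; sum of squared deviations = 6.8454; SE* = √(6.8454/8) = 0.9250
Margin = 2.576 × 0.9250 = 2.3828
Interval: 0.89 ± 2.3828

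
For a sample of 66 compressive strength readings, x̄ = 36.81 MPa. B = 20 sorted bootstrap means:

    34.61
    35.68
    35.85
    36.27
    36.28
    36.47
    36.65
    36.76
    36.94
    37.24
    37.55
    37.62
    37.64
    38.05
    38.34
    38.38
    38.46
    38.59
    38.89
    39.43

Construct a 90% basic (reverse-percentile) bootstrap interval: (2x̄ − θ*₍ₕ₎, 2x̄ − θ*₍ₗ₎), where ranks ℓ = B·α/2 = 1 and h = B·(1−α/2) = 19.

(34.73, 39.01)

Percentile endpoints at ranks 1 and 19: θ*₍1₎ = 34.61, θ*₍19₎ = 38.89.
Basic interval reflects these around x̄:
  lower = 2 × 36.81 − 38.89 = 34.73
  upper = 2 × 36.81 − 34.61 = 39.01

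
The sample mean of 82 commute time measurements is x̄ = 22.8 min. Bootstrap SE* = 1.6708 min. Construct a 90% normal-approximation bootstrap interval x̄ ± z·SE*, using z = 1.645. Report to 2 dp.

(20.05, 25.55)

Margin = 1.645 × 1.6708 = 2.748
Interval: 22.8 ± 2.748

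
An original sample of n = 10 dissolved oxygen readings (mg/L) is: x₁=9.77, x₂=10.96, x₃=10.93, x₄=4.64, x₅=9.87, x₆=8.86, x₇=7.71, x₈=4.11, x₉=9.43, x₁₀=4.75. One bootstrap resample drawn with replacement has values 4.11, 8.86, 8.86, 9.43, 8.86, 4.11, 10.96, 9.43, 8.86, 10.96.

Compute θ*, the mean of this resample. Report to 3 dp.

θ* = 8.444

Mean = (4.11 + 8.86 + 8.86 + 9.43 + 8.86 + 4.11 + 10.96 + 9.43 + 8.86 + 10.96) / 10 = 84.440 / 10 = 8.444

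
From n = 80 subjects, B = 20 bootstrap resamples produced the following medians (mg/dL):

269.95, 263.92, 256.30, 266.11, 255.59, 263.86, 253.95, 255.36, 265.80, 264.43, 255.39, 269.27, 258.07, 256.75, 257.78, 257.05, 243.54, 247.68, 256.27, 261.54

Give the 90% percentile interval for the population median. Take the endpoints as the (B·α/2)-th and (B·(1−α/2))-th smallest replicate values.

Sorted replicates: 243.54, 247.68, 253.95, 255.36, 255.39, 255.59, 256.27, 256.30, 256.75, 257.05, 257.78, 258.07, 261.54, 263.86, 263.92, 264.43, 265.80, 266.11, 269.27, 269.95
α = 0.10; lower rank = 20 × 0.050 = 1; upper rank = 20 × 0.950 = 19.
The 1st smallest replicate is 243.54; the 19th is 269.27.

(243.54, 269.27)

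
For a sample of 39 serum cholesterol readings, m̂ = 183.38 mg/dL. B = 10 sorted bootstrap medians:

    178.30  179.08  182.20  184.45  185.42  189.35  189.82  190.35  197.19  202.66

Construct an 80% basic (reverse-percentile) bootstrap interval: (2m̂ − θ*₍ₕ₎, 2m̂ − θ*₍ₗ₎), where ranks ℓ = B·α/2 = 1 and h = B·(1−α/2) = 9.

Percentile endpoints at ranks 1 and 9: θ*₍1₎ = 178.30, θ*₍9₎ = 197.19.
Basic interval reflects these around m̂:
  lower = 2 × 183.38 − 197.19 = 169.57
  upper = 2 × 183.38 − 178.30 = 188.46

(169.57, 188.46)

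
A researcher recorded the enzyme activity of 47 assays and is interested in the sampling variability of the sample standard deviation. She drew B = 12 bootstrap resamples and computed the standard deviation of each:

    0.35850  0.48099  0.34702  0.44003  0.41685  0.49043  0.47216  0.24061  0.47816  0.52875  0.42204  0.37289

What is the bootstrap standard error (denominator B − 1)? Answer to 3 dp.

Bootstrap SE is the standard deviation of the 12 replicate standard deviations.
Mean of replicates: (0.35850 + 0.48099 + 0.34702 + 0.44003 + 0.41685 + 0.49043 + 0.47216 + 0.24061 + 0.47816 + 0.52875 + 0.42204 + 0.37289) / 12 = 5.048430 / 12 = 0.420702
Sum of squared deviations: (−0.062202)² + (+0.060287)² + (−0.073682)² + (+0.019327)² + (−0.003852)² + (+0.069727)² + (+0.051458)² + (−0.180092)² + (+0.057457)² + (+0.108048)² + (+0.001338)² + (−0.047812)² = 0.070528
Variance = 0.070528 / 11 = 0.006412
SE* = √0.006412

SE* = 0.080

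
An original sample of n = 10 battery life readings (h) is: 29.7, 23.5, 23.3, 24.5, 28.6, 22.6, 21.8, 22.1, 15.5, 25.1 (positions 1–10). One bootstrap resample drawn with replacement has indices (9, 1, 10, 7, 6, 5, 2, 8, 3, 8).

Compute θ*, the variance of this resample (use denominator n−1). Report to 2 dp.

Resample values: 15.5, 29.7, 25.1, 21.8, 22.6, 28.6, 23.5, 22.1, 23.3, 22.1.
Mean = 23.4300; sum of squared deviations = 138.6210
s² = 138.6210 / 9 = 15.4023

θ* = 15.40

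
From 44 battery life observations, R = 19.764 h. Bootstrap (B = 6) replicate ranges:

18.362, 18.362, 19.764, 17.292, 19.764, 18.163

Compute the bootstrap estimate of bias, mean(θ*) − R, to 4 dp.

mean(θ*) = (18.362 + 18.362 + 19.764 + 17.292 + 19.764 + 18.163) / 6 = 18.61783
bias = 18.61783 − 19.764

bias = −1.1462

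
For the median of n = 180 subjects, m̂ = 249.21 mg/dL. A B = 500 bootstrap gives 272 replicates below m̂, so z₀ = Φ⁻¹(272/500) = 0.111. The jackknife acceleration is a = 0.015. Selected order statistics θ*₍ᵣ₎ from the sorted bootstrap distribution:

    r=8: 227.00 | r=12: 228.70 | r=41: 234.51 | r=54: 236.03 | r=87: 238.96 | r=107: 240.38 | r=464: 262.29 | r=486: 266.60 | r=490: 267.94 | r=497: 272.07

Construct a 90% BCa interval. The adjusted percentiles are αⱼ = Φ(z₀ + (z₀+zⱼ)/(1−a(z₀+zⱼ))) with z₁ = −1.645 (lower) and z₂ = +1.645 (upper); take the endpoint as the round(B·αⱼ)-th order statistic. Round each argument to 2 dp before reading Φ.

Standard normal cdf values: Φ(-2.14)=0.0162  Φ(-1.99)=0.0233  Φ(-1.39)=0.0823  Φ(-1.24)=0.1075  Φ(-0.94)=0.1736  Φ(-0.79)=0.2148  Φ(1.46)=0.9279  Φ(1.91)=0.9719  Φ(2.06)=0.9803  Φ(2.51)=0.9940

Lower: z₀ + z₁ = 0.111 + (-1.645) = -1.534; 1 − a(z₀+z₁) = 1 − (0.015)(-1.534) = 1.0230; argument = 0.111 + (-1.534)/1.0230 = -1.3885 → -1.39.
α₁ = Φ(-1.39) = 0.0823; rank = round(500 × 0.0823) = 41; θ*₍41₎ = 234.51.
Upper: z₀ + z₂ = 1.756; 1 − a(z₀+z₂) = 0.9737; argument = 1.9145 → 1.91; α₂ = 0.9719; rank = 486; θ*₍486₎ = 266.60.

(234.51, 266.60)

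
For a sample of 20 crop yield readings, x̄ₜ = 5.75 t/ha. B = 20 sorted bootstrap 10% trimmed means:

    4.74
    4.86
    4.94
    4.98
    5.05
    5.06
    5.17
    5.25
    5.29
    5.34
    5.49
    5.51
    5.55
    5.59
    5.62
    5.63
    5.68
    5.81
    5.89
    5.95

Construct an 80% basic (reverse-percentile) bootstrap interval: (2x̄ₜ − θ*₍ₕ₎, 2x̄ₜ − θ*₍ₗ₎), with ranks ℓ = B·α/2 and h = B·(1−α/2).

Percentile endpoints at ranks 2 and 18: θ*₍2₎ = 4.86, θ*₍18₎ = 5.81.
Basic interval reflects these around x̄ₜ:
  lower = 2 × 5.75 − 5.81 = 5.69
  upper = 2 × 5.75 − 4.86 = 6.64

(5.69, 6.64)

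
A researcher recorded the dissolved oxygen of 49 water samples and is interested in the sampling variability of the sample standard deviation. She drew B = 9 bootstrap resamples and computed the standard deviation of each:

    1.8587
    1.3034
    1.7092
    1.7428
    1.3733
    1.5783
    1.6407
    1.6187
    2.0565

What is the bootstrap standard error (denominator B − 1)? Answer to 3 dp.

Bootstrap SE is the standard deviation of the 9 replicate standard deviations.
Mean of replicates: (1.8587 + 1.3034 + 1.7092 + 1.7428 + 1.3733 + 1.5783 + 1.6407 + 1.6187 + 2.0565) / 9 = 14.88160 / 9 = 1.65351
Sum of squared deviations: (+0.20519)² + (−0.35011)² + (+0.05569)² + (+0.08929)² + (−0.28021)² + (−0.07521)² + (−0.01281)² + (−0.03481)² + (+0.40299)² = 0.42370
Variance = 0.42370 / 8 = 0.05296
SE* = √0.05296

SE* = 0.230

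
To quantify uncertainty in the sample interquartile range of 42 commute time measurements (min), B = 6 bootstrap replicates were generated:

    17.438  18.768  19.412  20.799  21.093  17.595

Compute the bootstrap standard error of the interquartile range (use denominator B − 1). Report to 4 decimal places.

SE* = 1.5525

Bootstrap SE is the standard deviation of the 6 replicate interquartile ranges.
Mean of replicates: (17.438 + 18.768 + 19.412 + 20.799 + 21.093 + 17.595) / 6 = 115.10500 / 6 = 19.18417
Sum of squared deviations: (−1.74617)² + (−0.41617)² + (+0.22783)² + (+1.61483)² + (+1.90883)² + (−1.58917)² = 12.05098
Variance = 12.05098 / 5 = 2.41020
SE* = √2.41020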